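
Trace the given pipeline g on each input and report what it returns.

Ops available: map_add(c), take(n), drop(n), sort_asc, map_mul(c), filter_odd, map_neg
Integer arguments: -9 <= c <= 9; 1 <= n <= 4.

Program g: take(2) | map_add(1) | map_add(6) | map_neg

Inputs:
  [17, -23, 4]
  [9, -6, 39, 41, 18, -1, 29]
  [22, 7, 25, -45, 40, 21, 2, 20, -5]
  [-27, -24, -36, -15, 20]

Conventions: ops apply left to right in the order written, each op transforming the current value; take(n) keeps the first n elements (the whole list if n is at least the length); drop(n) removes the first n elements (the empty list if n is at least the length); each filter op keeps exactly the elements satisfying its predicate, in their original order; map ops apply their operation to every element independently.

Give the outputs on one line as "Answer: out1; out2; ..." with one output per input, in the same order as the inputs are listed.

Execution, op by op:
  [17, -23, 4] -> [17, -23] -> [18, -22] -> [24, -16] -> [-24, 16]
  [9, -6, 39, 41, 18, -1, 29] -> [9, -6] -> [10, -5] -> [16, 1] -> [-16, -1]
  [22, 7, 25, -45, 40, 21, 2, 20, -5] -> [22, 7] -> [23, 8] -> [29, 14] -> [-29, -14]
  [-27, -24, -36, -15, 20] -> [-27, -24] -> [-26, -23] -> [-20, -17] -> [20, 17]

[-24, 16]; [-16, -1]; [-29, -14]; [20, 17]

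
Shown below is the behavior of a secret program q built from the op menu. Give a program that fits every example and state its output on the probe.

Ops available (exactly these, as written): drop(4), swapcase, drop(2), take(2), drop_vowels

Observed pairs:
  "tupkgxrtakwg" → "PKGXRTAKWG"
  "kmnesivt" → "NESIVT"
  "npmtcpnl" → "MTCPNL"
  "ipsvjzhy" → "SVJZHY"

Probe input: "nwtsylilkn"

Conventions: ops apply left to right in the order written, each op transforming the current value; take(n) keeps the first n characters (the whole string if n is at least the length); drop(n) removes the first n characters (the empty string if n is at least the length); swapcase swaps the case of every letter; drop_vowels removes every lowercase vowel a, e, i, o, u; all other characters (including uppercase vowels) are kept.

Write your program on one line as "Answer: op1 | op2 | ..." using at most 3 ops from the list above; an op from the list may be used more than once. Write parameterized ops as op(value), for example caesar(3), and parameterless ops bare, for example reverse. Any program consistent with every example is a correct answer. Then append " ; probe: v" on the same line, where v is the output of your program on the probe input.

swapcase | drop(2) ; probe: "TSYLILKN"

Check, running the answer program on each example:
  "tupkgxrtakwg" -> "TUPKGXRTAKWG" -> "PKGXRTAKWG"
  "kmnesivt" -> "KMNESIVT" -> "NESIVT"
  "npmtcpnl" -> "NPMTCPNL" -> "MTCPNL"
  "ipsvjzhy" -> "IPSVJZHY" -> "SVJZHY"
  probe: "nwtsylilkn" -> "NWTSYLILKN" -> "TSYLILKN"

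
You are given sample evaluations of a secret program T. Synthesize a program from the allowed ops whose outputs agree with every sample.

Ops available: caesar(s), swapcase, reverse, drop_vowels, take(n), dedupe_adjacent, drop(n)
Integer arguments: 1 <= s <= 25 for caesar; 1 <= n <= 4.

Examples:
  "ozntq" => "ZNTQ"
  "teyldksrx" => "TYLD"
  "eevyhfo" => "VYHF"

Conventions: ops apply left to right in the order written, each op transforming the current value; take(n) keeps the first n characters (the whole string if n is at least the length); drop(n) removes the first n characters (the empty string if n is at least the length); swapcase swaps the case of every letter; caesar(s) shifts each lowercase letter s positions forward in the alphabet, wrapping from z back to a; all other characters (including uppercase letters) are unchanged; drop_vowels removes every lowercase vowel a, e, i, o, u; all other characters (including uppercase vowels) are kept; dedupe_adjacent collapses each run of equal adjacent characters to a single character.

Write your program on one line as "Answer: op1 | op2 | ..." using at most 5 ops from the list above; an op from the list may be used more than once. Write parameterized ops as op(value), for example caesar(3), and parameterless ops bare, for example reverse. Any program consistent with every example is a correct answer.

drop_vowels | reverse | swapcase | reverse | take(4)

Check, running the answer program on each example:
  "ozntq" -> "zntq" -> "qtnz" -> "QTNZ" -> "ZNTQ" -> "ZNTQ"
  "teyldksrx" -> "tyldksrx" -> "xrskdlyt" -> "XRSKDLYT" -> "TYLDKSRX" -> "TYLD"
  "eevyhfo" -> "vyhf" -> "fhyv" -> "FHYV" -> "VYHF" -> "VYHF"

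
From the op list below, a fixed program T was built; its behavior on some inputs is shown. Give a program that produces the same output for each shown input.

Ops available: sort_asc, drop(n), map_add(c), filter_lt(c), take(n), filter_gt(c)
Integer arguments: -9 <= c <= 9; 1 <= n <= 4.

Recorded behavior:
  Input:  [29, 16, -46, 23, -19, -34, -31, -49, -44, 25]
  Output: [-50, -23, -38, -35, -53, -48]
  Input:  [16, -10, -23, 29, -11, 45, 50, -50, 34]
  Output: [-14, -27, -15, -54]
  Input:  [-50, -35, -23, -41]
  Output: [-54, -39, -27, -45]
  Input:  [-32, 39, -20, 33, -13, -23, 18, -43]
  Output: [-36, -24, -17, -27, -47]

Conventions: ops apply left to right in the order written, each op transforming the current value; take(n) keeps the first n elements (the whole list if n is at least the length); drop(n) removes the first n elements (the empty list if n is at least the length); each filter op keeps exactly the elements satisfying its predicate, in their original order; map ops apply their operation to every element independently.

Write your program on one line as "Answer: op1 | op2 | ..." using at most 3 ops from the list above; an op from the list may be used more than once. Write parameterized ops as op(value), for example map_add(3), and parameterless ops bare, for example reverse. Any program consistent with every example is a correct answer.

map_add(-9) | map_add(5) | filter_lt(-5)

Check, running the answer program on each example:
  [29, 16, -46, 23, -19, -34, -31, -49, -44, 25] -> [20, 7, -55, 14, -28, -43, -40, -58, -53, 16] -> [25, 12, -50, 19, -23, -38, -35, -53, -48, 21] -> [-50, -23, -38, -35, -53, -48]
  [16, -10, -23, 29, -11, 45, 50, -50, 34] -> [7, -19, -32, 20, -20, 36, 41, -59, 25] -> [12, -14, -27, 25, -15, 41, 46, -54, 30] -> [-14, -27, -15, -54]
  [-50, -35, -23, -41] -> [-59, -44, -32, -50] -> [-54, -39, -27, -45] -> [-54, -39, -27, -45]
  [-32, 39, -20, 33, -13, -23, 18, -43] -> [-41, 30, -29, 24, -22, -32, 9, -52] -> [-36, 35, -24, 29, -17, -27, 14, -47] -> [-36, -24, -17, -27, -47]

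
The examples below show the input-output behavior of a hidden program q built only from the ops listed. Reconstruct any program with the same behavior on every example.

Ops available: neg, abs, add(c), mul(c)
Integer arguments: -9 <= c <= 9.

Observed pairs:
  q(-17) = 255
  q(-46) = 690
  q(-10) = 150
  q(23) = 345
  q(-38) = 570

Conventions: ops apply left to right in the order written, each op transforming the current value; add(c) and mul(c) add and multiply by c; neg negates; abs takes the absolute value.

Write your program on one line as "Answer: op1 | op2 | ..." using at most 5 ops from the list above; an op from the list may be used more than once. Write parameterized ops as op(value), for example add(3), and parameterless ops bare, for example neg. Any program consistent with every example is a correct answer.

mul(-5) | mul(3) | neg | abs

Check, running the answer program on each example:
  -17 -> 85 -> 255 -> -255 -> 255
  -46 -> 230 -> 690 -> -690 -> 690
  -10 -> 50 -> 150 -> -150 -> 150
  23 -> -115 -> -345 -> 345 -> 345
  -38 -> 190 -> 570 -> -570 -> 570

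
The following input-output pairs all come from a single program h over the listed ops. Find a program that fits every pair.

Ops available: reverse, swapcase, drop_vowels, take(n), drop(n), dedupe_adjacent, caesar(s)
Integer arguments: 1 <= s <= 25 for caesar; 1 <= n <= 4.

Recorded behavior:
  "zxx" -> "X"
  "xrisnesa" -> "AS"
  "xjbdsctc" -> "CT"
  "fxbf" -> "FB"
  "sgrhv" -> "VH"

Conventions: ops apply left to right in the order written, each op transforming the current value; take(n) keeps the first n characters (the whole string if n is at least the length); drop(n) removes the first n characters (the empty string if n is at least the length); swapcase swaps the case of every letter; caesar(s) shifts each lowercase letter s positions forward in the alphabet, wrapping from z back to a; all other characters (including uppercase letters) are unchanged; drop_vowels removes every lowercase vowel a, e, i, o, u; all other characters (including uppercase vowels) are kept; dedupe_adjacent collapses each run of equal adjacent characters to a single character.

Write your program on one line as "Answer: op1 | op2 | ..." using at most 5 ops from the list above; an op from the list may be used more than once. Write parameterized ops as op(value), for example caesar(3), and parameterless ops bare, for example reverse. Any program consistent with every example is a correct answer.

swapcase | reverse | take(2) | dedupe_adjacent

Check, running the answer program on each example:
  "zxx" -> "ZXX" -> "XXZ" -> "XX" -> "X"
  "xrisnesa" -> "XRISNESA" -> "ASENSIRX" -> "AS" -> "AS"
  "xjbdsctc" -> "XJBDSCTC" -> "CTCSDBJX" -> "CT" -> "CT"
  "fxbf" -> "FXBF" -> "FBXF" -> "FB" -> "FB"
  "sgrhv" -> "SGRHV" -> "VHRGS" -> "VH" -> "VH"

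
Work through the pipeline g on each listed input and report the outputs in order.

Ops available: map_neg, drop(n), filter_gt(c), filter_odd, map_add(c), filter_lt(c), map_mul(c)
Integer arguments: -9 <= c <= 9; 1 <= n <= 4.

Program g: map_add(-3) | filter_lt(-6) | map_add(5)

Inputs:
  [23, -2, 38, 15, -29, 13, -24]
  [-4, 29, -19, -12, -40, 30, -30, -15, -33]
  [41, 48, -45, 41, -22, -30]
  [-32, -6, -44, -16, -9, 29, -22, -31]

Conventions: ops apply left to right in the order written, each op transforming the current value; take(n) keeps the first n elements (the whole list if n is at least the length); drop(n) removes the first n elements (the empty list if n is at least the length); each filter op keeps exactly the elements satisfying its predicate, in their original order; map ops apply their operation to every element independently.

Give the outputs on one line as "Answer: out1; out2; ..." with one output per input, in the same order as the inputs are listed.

[-27, -22]; [-2, -17, -10, -38, -28, -13, -31]; [-43, -20, -28]; [-30, -4, -42, -14, -7, -20, -29]

Execution, op by op:
  [23, -2, 38, 15, -29, 13, -24] -> [20, -5, 35, 12, -32, 10, -27] -> [-32, -27] -> [-27, -22]
  [-4, 29, -19, -12, -40, 30, -30, -15, -33] -> [-7, 26, -22, -15, -43, 27, -33, -18, -36] -> [-7, -22, -15, -43, -33, -18, -36] -> [-2, -17, -10, -38, -28, -13, -31]
  [41, 48, -45, 41, -22, -30] -> [38, 45, -48, 38, -25, -33] -> [-48, -25, -33] -> [-43, -20, -28]
  [-32, -6, -44, -16, -9, 29, -22, -31] -> [-35, -9, -47, -19, -12, 26, -25, -34] -> [-35, -9, -47, -19, -12, -25, -34] -> [-30, -4, -42, -14, -7, -20, -29]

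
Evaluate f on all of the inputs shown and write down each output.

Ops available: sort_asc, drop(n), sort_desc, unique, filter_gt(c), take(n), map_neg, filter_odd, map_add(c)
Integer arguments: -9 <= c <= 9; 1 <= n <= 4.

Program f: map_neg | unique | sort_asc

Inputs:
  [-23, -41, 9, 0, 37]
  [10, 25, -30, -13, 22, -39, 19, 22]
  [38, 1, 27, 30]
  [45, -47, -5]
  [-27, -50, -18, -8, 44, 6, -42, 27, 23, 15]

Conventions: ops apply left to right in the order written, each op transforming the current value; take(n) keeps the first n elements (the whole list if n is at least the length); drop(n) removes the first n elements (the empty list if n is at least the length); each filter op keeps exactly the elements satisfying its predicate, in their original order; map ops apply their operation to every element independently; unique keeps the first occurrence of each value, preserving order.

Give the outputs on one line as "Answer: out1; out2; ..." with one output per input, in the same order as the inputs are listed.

Execution, op by op:
  [-23, -41, 9, 0, 37] -> [23, 41, -9, 0, -37] -> [23, 41, -9, 0, -37] -> [-37, -9, 0, 23, 41]
  [10, 25, -30, -13, 22, -39, 19, 22] -> [-10, -25, 30, 13, -22, 39, -19, -22] -> [-10, -25, 30, 13, -22, 39, -19] -> [-25, -22, -19, -10, 13, 30, 39]
  [38, 1, 27, 30] -> [-38, -1, -27, -30] -> [-38, -1, -27, -30] -> [-38, -30, -27, -1]
  [45, -47, -5] -> [-45, 47, 5] -> [-45, 47, 5] -> [-45, 5, 47]
  [-27, -50, -18, -8, 44, 6, -42, 27, 23, 15] -> [27, 50, 18, 8, -44, -6, 42, -27, -23, -15] -> [27, 50, 18, 8, -44, -6, 42, -27, -23, -15] -> [-44, -27, -23, -15, -6, 8, 18, 27, 42, 50]

[-37, -9, 0, 23, 41]; [-25, -22, -19, -10, 13, 30, 39]; [-38, -30, -27, -1]; [-45, 5, 47]; [-44, -27, -23, -15, -6, 8, 18, 27, 42, 50]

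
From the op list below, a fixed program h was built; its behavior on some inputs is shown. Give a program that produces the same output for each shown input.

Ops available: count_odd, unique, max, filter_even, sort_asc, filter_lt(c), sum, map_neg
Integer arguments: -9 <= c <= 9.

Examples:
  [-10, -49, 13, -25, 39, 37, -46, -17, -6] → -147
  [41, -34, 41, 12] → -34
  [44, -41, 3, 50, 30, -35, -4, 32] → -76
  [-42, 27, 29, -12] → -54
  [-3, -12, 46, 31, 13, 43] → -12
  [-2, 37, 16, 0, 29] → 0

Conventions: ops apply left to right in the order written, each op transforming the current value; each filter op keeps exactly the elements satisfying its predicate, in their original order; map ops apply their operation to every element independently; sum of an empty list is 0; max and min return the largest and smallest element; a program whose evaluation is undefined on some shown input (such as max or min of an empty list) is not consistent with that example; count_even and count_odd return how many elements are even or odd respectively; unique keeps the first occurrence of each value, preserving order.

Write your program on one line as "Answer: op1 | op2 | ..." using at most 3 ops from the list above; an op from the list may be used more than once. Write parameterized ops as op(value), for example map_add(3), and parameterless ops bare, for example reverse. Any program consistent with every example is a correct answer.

filter_lt(-7) | sum

Check, running the answer program on each example:
  [-10, -49, 13, -25, 39, 37, -46, -17, -6] -> [-10, -49, -25, -46, -17] -> -147
  [41, -34, 41, 12] -> [-34] -> -34
  [44, -41, 3, 50, 30, -35, -4, 32] -> [-41, -35] -> -76
  [-42, 27, 29, -12] -> [-42, -12] -> -54
  [-3, -12, 46, 31, 13, 43] -> [-12] -> -12
  [-2, 37, 16, 0, 29] -> [] -> 0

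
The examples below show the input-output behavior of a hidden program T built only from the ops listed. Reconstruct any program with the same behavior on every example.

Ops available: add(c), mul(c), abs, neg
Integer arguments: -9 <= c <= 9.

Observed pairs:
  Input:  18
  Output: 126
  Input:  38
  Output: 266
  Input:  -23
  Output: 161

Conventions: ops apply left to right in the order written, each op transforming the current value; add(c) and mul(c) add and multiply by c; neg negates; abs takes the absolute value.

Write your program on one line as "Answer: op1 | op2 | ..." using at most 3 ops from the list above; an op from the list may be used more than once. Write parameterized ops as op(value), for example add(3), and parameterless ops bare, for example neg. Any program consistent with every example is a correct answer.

abs | mul(-7) | abs

Check, running the answer program on each example:
  18 -> 18 -> -126 -> 126
  38 -> 38 -> -266 -> 266
  -23 -> 23 -> -161 -> 161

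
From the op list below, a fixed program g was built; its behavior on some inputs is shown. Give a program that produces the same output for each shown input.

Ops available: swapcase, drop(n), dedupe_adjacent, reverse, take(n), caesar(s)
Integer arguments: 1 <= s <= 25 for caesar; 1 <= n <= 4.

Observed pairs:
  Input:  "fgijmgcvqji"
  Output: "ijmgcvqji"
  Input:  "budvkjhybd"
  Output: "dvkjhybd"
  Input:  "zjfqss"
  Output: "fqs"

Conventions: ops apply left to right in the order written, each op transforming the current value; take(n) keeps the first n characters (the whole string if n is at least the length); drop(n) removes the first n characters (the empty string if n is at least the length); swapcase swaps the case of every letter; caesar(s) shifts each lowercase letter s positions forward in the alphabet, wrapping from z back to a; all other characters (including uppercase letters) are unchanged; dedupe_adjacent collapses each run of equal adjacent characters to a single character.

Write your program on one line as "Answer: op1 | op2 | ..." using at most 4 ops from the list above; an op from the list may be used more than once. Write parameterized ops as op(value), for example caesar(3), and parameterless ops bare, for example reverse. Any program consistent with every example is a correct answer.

swapcase | drop(2) | dedupe_adjacent | swapcase

Check, running the answer program on each example:
  "fgijmgcvqji" -> "FGIJMGCVQJI" -> "IJMGCVQJI" -> "IJMGCVQJI" -> "ijmgcvqji"
  "budvkjhybd" -> "BUDVKJHYBD" -> "DVKJHYBD" -> "DVKJHYBD" -> "dvkjhybd"
  "zjfqss" -> "ZJFQSS" -> "FQSS" -> "FQS" -> "fqs"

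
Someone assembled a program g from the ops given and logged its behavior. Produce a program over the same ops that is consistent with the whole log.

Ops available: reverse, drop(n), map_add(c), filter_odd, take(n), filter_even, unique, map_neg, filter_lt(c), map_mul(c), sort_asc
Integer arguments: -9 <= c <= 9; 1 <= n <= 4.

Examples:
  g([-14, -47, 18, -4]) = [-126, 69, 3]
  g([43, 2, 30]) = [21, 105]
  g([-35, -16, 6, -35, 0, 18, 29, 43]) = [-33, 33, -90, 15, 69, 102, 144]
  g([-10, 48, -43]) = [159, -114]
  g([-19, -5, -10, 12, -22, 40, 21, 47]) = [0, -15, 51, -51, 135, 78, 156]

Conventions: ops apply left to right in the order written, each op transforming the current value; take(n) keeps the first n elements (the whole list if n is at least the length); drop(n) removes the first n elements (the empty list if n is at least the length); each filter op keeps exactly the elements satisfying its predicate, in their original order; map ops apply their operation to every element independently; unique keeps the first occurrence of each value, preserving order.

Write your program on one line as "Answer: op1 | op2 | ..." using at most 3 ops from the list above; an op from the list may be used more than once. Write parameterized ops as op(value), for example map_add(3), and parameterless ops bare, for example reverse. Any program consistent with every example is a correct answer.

drop(1) | map_add(5) | map_mul(3)

Check, running the answer program on each example:
  [-14, -47, 18, -4] -> [-47, 18, -4] -> [-42, 23, 1] -> [-126, 69, 3]
  [43, 2, 30] -> [2, 30] -> [7, 35] -> [21, 105]
  [-35, -16, 6, -35, 0, 18, 29, 43] -> [-16, 6, -35, 0, 18, 29, 43] -> [-11, 11, -30, 5, 23, 34, 48] -> [-33, 33, -90, 15, 69, 102, 144]
  [-10, 48, -43] -> [48, -43] -> [53, -38] -> [159, -114]
  [-19, -5, -10, 12, -22, 40, 21, 47] -> [-5, -10, 12, -22, 40, 21, 47] -> [0, -5, 17, -17, 45, 26, 52] -> [0, -15, 51, -51, 135, 78, 156]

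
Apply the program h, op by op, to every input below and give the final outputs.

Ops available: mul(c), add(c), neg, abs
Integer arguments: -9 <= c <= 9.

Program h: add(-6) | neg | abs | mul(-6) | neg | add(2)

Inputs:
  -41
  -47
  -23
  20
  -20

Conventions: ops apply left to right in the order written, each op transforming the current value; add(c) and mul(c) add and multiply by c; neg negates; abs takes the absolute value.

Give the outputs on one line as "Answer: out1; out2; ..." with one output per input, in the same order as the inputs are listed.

284; 320; 176; 86; 158

Execution, op by op:
  -41 -> -47 -> 47 -> 47 -> -282 -> 282 -> 284
  -47 -> -53 -> 53 -> 53 -> -318 -> 318 -> 320
  -23 -> -29 -> 29 -> 29 -> -174 -> 174 -> 176
  20 -> 14 -> -14 -> 14 -> -84 -> 84 -> 86
  -20 -> -26 -> 26 -> 26 -> -156 -> 156 -> 158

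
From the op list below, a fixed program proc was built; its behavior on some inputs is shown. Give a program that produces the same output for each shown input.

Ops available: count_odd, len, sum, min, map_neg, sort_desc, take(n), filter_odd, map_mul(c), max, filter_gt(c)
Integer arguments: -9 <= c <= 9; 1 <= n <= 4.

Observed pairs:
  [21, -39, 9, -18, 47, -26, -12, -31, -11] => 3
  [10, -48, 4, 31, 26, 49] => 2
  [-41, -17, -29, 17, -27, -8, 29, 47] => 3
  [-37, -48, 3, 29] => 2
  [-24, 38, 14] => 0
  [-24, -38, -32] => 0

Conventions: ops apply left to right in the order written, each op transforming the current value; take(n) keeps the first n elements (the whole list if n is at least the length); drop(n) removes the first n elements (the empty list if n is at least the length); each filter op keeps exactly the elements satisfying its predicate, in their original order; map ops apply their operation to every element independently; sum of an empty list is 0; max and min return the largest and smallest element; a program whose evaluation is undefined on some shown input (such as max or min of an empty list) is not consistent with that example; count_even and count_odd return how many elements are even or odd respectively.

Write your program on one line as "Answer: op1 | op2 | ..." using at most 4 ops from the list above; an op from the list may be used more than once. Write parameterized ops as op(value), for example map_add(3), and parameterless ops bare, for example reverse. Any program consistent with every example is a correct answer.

filter_gt(-5) | map_neg | sort_desc | count_odd

Check, running the answer program on each example:
  [21, -39, 9, -18, 47, -26, -12, -31, -11] -> [21, 9, 47] -> [-21, -9, -47] -> [-9, -21, -47] -> 3
  [10, -48, 4, 31, 26, 49] -> [10, 4, 31, 26, 49] -> [-10, -4, -31, -26, -49] -> [-4, -10, -26, -31, -49] -> 2
  [-41, -17, -29, 17, -27, -8, 29, 47] -> [17, 29, 47] -> [-17, -29, -47] -> [-17, -29, -47] -> 3
  [-37, -48, 3, 29] -> [3, 29] -> [-3, -29] -> [-3, -29] -> 2
  [-24, 38, 14] -> [38, 14] -> [-38, -14] -> [-14, -38] -> 0
  [-24, -38, -32] -> [] -> [] -> [] -> 0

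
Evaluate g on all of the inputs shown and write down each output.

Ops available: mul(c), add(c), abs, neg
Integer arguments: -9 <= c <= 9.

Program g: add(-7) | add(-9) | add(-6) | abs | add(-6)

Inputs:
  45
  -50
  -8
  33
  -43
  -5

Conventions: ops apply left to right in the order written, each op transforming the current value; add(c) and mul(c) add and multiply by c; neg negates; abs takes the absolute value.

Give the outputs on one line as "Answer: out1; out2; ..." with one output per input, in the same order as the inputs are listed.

Execution, op by op:
  45 -> 38 -> 29 -> 23 -> 23 -> 17
  -50 -> -57 -> -66 -> -72 -> 72 -> 66
  -8 -> -15 -> -24 -> -30 -> 30 -> 24
  33 -> 26 -> 17 -> 11 -> 11 -> 5
  -43 -> -50 -> -59 -> -65 -> 65 -> 59
  -5 -> -12 -> -21 -> -27 -> 27 -> 21

17; 66; 24; 5; 59; 21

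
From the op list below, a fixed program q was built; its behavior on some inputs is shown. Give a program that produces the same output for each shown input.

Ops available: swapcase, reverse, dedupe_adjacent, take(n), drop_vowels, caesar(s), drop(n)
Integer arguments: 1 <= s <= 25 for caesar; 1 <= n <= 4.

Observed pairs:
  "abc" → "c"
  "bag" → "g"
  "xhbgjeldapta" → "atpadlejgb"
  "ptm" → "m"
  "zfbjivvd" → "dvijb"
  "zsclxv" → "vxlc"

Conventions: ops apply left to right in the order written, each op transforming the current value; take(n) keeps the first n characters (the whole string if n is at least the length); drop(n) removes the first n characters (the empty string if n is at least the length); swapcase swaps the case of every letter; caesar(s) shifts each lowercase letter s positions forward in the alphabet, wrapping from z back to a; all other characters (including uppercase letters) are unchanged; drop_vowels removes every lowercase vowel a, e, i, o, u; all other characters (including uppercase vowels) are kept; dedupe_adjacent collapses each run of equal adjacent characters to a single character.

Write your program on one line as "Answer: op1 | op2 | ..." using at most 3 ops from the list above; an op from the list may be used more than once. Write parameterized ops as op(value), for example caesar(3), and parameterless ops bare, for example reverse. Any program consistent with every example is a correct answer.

dedupe_adjacent | drop(2) | reverse

Check, running the answer program on each example:
  "abc" -> "abc" -> "c" -> "c"
  "bag" -> "bag" -> "g" -> "g"
  "xhbgjeldapta" -> "xhbgjeldapta" -> "bgjeldapta" -> "atpadlejgb"
  "ptm" -> "ptm" -> "m" -> "m"
  "zfbjivvd" -> "zfbjivd" -> "bjivd" -> "dvijb"
  "zsclxv" -> "zsclxv" -> "clxv" -> "vxlc"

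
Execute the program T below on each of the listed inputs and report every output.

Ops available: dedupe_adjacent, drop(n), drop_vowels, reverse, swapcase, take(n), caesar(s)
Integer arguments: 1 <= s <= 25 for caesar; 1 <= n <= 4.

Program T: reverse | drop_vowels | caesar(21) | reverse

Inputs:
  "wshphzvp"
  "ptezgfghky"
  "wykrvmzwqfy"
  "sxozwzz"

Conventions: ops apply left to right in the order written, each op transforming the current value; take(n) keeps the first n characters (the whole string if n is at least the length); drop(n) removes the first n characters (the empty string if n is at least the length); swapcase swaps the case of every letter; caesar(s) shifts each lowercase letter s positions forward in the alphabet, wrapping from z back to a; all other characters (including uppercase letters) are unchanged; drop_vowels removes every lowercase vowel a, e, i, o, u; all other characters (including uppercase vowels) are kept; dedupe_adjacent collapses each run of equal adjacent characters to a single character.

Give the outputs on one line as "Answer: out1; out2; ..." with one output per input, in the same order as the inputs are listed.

Execution, op by op:
  "wshphzvp" -> "pvzhphsw" -> "pvzhphsw" -> "kquckcnr" -> "rnckcuqk"
  "ptezgfghky" -> "ykhgfgzetp" -> "ykhgfgztp" -> "tfcbabuok" -> "koubabcft"
  "wykrvmzwqfy" -> "yfqwzmvrkyw" -> "yfqwzmvrkyw" -> "talruhqmftr" -> "rtfmqhurlat"
  "sxozwzz" -> "zzwzoxs" -> "zzwzxs" -> "uurusn" -> "nsuruu"

"rnckcuqk"; "koubabcft"; "rtfmqhurlat"; "nsuruu"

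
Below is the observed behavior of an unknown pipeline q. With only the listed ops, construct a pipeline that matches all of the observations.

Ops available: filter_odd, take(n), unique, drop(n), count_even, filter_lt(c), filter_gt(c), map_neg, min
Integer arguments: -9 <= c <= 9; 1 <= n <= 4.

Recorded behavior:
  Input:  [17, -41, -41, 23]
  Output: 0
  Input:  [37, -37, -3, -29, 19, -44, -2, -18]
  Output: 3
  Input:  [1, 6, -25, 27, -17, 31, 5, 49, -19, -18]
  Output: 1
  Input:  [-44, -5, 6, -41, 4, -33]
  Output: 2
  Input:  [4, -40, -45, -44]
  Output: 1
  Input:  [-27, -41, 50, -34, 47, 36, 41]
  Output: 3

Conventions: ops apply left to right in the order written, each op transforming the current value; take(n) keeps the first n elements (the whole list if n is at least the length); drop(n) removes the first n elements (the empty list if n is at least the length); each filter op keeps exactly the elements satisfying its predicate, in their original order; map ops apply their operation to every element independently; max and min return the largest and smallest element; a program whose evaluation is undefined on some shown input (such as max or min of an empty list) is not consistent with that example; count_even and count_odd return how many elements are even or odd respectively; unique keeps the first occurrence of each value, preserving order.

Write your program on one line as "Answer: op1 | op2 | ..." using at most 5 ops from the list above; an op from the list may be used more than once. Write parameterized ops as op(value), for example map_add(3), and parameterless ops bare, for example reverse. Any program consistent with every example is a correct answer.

unique | drop(2) | map_neg | count_even

Check, running the answer program on each example:
  [17, -41, -41, 23] -> [17, -41, 23] -> [23] -> [-23] -> 0
  [37, -37, -3, -29, 19, -44, -2, -18] -> [37, -37, -3, -29, 19, -44, -2, -18] -> [-3, -29, 19, -44, -2, -18] -> [3, 29, -19, 44, 2, 18] -> 3
  [1, 6, -25, 27, -17, 31, 5, 49, -19, -18] -> [1, 6, -25, 27, -17, 31, 5, 49, -19, -18] -> [-25, 27, -17, 31, 5, 49, -19, -18] -> [25, -27, 17, -31, -5, -49, 19, 18] -> 1
  [-44, -5, 6, -41, 4, -33] -> [-44, -5, 6, -41, 4, -33] -> [6, -41, 4, -33] -> [-6, 41, -4, 33] -> 2
  [4, -40, -45, -44] -> [4, -40, -45, -44] -> [-45, -44] -> [45, 44] -> 1
  [-27, -41, 50, -34, 47, 36, 41] -> [-27, -41, 50, -34, 47, 36, 41] -> [50, -34, 47, 36, 41] -> [-50, 34, -47, -36, -41] -> 3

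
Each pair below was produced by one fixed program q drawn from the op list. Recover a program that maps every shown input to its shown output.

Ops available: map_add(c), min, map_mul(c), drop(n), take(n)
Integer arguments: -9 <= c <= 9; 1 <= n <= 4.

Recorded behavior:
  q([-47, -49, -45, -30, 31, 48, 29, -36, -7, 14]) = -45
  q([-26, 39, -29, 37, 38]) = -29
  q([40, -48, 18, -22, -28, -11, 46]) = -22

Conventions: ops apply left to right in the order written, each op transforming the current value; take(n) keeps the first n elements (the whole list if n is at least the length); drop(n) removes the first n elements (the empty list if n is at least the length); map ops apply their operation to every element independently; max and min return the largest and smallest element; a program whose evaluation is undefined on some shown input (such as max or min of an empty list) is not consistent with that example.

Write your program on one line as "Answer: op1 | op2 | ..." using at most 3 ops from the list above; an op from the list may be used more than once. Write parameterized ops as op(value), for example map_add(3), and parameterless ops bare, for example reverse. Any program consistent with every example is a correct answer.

take(4) | drop(2) | min

Check, running the answer program on each example:
  [-47, -49, -45, -30, 31, 48, 29, -36, -7, 14] -> [-47, -49, -45, -30] -> [-45, -30] -> -45
  [-26, 39, -29, 37, 38] -> [-26, 39, -29, 37] -> [-29, 37] -> -29
  [40, -48, 18, -22, -28, -11, 46] -> [40, -48, 18, -22] -> [18, -22] -> -22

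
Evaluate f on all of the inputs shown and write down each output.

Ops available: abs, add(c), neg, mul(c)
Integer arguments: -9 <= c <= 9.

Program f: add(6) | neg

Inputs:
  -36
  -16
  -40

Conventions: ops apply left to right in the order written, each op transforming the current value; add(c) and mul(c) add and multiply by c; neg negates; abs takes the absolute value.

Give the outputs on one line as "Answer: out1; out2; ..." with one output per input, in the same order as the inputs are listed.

30; 10; 34

Execution, op by op:
  -36 -> -30 -> 30
  -16 -> -10 -> 10
  -40 -> -34 -> 34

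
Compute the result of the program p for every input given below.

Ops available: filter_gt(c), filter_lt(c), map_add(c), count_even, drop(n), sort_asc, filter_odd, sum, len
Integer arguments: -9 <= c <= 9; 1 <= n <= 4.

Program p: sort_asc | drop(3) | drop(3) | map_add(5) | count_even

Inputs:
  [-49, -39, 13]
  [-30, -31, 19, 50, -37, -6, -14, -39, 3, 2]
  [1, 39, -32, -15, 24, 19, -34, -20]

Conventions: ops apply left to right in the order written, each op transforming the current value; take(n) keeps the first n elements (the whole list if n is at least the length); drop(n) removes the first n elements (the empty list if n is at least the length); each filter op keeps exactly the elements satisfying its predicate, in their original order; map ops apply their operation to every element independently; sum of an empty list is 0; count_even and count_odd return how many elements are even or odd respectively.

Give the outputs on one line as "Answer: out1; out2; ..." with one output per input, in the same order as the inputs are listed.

Execution, op by op:
  [-49, -39, 13] -> [-49, -39, 13] -> [] -> [] -> [] -> 0
  [-30, -31, 19, 50, -37, -6, -14, -39, 3, 2] -> [-39, -37, -31, -30, -14, -6, 2, 3, 19, 50] -> [-30, -14, -6, 2, 3, 19, 50] -> [2, 3, 19, 50] -> [7, 8, 24, 55] -> 2
  [1, 39, -32, -15, 24, 19, -34, -20] -> [-34, -32, -20, -15, 1, 19, 24, 39] -> [-15, 1, 19, 24, 39] -> [24, 39] -> [29, 44] -> 1

0; 2; 1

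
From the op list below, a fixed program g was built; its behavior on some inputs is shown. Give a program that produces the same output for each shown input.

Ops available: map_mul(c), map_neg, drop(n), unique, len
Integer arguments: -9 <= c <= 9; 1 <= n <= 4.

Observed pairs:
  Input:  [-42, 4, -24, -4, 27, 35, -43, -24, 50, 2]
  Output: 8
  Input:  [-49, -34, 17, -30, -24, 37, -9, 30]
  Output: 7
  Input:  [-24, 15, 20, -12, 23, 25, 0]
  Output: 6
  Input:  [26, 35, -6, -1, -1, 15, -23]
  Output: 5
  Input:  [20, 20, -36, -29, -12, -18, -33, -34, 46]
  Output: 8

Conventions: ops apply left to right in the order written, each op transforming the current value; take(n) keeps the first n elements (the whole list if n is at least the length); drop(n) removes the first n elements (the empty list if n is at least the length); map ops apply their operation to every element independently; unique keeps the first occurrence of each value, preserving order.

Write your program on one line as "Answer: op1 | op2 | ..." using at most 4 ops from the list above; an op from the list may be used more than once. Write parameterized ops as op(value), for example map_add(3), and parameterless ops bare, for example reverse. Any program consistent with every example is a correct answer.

drop(1) | map_neg | unique | len

Check, running the answer program on each example:
  [-42, 4, -24, -4, 27, 35, -43, -24, 50, 2] -> [4, -24, -4, 27, 35, -43, -24, 50, 2] -> [-4, 24, 4, -27, -35, 43, 24, -50, -2] -> [-4, 24, 4, -27, -35, 43, -50, -2] -> 8
  [-49, -34, 17, -30, -24, 37, -9, 30] -> [-34, 17, -30, -24, 37, -9, 30] -> [34, -17, 30, 24, -37, 9, -30] -> [34, -17, 30, 24, -37, 9, -30] -> 7
  [-24, 15, 20, -12, 23, 25, 0] -> [15, 20, -12, 23, 25, 0] -> [-15, -20, 12, -23, -25, 0] -> [-15, -20, 12, -23, -25, 0] -> 6
  [26, 35, -6, -1, -1, 15, -23] -> [35, -6, -1, -1, 15, -23] -> [-35, 6, 1, 1, -15, 23] -> [-35, 6, 1, -15, 23] -> 5
  [20, 20, -36, -29, -12, -18, -33, -34, 46] -> [20, -36, -29, -12, -18, -33, -34, 46] -> [-20, 36, 29, 12, 18, 33, 34, -46] -> [-20, 36, 29, 12, 18, 33, 34, -46] -> 8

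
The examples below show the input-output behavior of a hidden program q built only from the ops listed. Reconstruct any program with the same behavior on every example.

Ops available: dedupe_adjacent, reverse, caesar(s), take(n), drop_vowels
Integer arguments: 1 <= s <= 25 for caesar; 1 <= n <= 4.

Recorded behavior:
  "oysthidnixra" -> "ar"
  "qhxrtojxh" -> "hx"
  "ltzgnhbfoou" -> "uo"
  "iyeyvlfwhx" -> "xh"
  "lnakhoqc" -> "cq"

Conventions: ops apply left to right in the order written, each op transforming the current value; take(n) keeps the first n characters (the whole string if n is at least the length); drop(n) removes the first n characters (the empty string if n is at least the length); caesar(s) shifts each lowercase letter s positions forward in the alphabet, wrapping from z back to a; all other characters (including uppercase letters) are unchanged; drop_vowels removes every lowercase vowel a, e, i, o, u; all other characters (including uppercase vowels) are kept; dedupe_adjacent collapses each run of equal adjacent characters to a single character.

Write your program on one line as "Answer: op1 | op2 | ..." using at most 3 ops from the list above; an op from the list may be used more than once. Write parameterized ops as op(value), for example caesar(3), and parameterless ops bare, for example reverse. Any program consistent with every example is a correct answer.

dedupe_adjacent | reverse | take(2)

Check, running the answer program on each example:
  "oysthidnixra" -> "oysthidnixra" -> "arxindihtsyo" -> "ar"
  "qhxrtojxh" -> "qhxrtojxh" -> "hxjotrxhq" -> "hx"
  "ltzgnhbfoou" -> "ltzgnhbfou" -> "uofbhngztl" -> "uo"
  "iyeyvlfwhx" -> "iyeyvlfwhx" -> "xhwflvyeyi" -> "xh"
  "lnakhoqc" -> "lnakhoqc" -> "cqohkanl" -> "cq"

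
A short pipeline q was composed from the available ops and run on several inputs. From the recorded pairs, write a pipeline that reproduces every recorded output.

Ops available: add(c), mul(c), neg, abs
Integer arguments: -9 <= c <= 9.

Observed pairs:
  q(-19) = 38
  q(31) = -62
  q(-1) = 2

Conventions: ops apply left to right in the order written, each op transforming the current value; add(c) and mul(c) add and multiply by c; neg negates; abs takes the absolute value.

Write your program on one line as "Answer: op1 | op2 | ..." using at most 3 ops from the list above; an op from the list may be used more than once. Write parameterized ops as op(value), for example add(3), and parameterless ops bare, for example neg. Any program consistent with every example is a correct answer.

neg | mul(2)

Check, running the answer program on each example:
  -19 -> 19 -> 38
  31 -> -31 -> -62
  -1 -> 1 -> 2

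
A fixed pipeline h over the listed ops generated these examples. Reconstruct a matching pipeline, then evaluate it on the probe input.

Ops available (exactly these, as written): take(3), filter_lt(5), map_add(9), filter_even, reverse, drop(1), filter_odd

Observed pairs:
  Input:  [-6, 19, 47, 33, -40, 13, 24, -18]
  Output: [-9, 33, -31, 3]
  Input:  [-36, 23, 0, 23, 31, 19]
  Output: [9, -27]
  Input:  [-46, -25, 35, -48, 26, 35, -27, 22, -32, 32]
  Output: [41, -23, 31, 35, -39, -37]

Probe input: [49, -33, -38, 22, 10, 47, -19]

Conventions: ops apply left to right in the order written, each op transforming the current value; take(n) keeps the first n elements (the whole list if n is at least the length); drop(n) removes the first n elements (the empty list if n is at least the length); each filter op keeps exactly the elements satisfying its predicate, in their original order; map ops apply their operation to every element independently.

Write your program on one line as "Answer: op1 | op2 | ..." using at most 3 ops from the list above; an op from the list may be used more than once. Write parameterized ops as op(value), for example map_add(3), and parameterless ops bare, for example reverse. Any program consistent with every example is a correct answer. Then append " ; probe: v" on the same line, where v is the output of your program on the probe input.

filter_even | map_add(9) | reverse ; probe: [19, 31, -29]

Check, running the answer program on each example:
  [-6, 19, 47, 33, -40, 13, 24, -18] -> [-6, -40, 24, -18] -> [3, -31, 33, -9] -> [-9, 33, -31, 3]
  [-36, 23, 0, 23, 31, 19] -> [-36, 0] -> [-27, 9] -> [9, -27]
  [-46, -25, 35, -48, 26, 35, -27, 22, -32, 32] -> [-46, -48, 26, 22, -32, 32] -> [-37, -39, 35, 31, -23, 41] -> [41, -23, 31, 35, -39, -37]
  probe: [49, -33, -38, 22, 10, 47, -19] -> [-38, 22, 10] -> [-29, 31, 19] -> [19, 31, -29]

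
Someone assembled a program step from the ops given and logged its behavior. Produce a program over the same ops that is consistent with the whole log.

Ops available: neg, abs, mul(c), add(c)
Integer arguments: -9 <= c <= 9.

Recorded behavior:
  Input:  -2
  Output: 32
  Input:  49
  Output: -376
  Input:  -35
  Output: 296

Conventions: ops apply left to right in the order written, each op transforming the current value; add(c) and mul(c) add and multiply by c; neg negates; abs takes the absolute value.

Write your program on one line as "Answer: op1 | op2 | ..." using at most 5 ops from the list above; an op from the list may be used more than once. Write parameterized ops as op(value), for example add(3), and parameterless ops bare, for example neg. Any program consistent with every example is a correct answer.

mul(8) | add(-8) | neg | add(8)

Check, running the answer program on each example:
  -2 -> -16 -> -24 -> 24 -> 32
  49 -> 392 -> 384 -> -384 -> -376
  -35 -> -280 -> -288 -> 288 -> 296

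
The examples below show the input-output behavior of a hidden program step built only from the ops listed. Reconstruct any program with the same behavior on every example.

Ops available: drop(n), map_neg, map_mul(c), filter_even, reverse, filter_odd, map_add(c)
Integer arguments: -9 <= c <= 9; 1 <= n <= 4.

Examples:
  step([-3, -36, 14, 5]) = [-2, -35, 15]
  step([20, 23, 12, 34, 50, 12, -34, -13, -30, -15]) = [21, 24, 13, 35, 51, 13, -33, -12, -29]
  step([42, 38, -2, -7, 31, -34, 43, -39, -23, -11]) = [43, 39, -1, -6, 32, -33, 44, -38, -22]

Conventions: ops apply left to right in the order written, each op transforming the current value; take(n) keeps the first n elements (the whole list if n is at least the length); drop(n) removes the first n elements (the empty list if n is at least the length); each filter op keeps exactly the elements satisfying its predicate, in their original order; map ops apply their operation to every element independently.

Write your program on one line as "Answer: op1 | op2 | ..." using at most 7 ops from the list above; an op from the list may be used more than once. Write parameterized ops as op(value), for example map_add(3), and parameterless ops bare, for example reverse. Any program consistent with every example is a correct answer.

reverse | drop(1) | map_add(-9) | map_add(2) | map_add(8) | reverse

Check, running the answer program on each example:
  [-3, -36, 14, 5] -> [5, 14, -36, -3] -> [14, -36, -3] -> [5, -45, -12] -> [7, -43, -10] -> [15, -35, -2] -> [-2, -35, 15]
  [20, 23, 12, 34, 50, 12, -34, -13, -30, -15] -> [-15, -30, -13, -34, 12, 50, 34, 12, 23, 20] -> [-30, -13, -34, 12, 50, 34, 12, 23, 20] -> [-39, -22, -43, 3, 41, 25, 3, 14, 11] -> [-37, -20, -41, 5, 43, 27, 5, 16, 13] -> [-29, -12, -33, 13, 51, 35, 13, 24, 21] -> [21, 24, 13, 35, 51, 13, -33, -12, -29]
  [42, 38, -2, -7, 31, -34, 43, -39, -23, -11] -> [-11, -23, -39, 43, -34, 31, -7, -2, 38, 42] -> [-23, -39, 43, -34, 31, -7, -2, 38, 42] -> [-32, -48, 34, -43, 22, -16, -11, 29, 33] -> [-30, -46, 36, -41, 24, -14, -9, 31, 35] -> [-22, -38, 44, -33, 32, -6, -1, 39, 43] -> [43, 39, -1, -6, 32, -33, 44, -38, -22]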